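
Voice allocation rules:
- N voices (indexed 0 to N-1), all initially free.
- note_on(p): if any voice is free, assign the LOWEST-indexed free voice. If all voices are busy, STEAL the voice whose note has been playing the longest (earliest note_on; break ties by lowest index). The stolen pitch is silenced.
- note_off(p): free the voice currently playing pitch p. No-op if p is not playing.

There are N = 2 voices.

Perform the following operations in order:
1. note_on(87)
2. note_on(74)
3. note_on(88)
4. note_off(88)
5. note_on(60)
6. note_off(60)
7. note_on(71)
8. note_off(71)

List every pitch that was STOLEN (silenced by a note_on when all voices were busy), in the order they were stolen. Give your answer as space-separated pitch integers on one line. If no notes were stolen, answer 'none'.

Op 1: note_on(87): voice 0 is free -> assigned | voices=[87 -]
Op 2: note_on(74): voice 1 is free -> assigned | voices=[87 74]
Op 3: note_on(88): all voices busy, STEAL voice 0 (pitch 87, oldest) -> assign | voices=[88 74]
Op 4: note_off(88): free voice 0 | voices=[- 74]
Op 5: note_on(60): voice 0 is free -> assigned | voices=[60 74]
Op 6: note_off(60): free voice 0 | voices=[- 74]
Op 7: note_on(71): voice 0 is free -> assigned | voices=[71 74]
Op 8: note_off(71): free voice 0 | voices=[- 74]

Answer: 87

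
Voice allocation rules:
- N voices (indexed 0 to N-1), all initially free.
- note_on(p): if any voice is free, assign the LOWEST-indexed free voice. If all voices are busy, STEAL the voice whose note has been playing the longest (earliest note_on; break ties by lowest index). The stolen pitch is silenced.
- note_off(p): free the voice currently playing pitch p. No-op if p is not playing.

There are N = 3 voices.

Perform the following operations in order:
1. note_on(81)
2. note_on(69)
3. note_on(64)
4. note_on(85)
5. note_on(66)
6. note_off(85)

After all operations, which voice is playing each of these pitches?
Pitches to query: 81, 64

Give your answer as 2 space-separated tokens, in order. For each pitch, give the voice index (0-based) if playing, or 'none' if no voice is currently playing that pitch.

Answer: none 2

Derivation:
Op 1: note_on(81): voice 0 is free -> assigned | voices=[81 - -]
Op 2: note_on(69): voice 1 is free -> assigned | voices=[81 69 -]
Op 3: note_on(64): voice 2 is free -> assigned | voices=[81 69 64]
Op 4: note_on(85): all voices busy, STEAL voice 0 (pitch 81, oldest) -> assign | voices=[85 69 64]
Op 5: note_on(66): all voices busy, STEAL voice 1 (pitch 69, oldest) -> assign | voices=[85 66 64]
Op 6: note_off(85): free voice 0 | voices=[- 66 64]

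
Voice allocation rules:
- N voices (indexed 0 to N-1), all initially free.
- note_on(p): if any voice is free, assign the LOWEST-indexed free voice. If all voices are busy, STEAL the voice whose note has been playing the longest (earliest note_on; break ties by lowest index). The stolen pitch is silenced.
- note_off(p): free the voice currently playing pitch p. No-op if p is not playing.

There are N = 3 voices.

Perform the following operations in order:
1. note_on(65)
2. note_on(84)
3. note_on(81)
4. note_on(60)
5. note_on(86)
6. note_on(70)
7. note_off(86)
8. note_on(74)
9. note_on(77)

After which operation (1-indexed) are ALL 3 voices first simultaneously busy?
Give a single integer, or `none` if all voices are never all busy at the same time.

Answer: 3

Derivation:
Op 1: note_on(65): voice 0 is free -> assigned | voices=[65 - -]
Op 2: note_on(84): voice 1 is free -> assigned | voices=[65 84 -]
Op 3: note_on(81): voice 2 is free -> assigned | voices=[65 84 81]
Op 4: note_on(60): all voices busy, STEAL voice 0 (pitch 65, oldest) -> assign | voices=[60 84 81]
Op 5: note_on(86): all voices busy, STEAL voice 1 (pitch 84, oldest) -> assign | voices=[60 86 81]
Op 6: note_on(70): all voices busy, STEAL voice 2 (pitch 81, oldest) -> assign | voices=[60 86 70]
Op 7: note_off(86): free voice 1 | voices=[60 - 70]
Op 8: note_on(74): voice 1 is free -> assigned | voices=[60 74 70]
Op 9: note_on(77): all voices busy, STEAL voice 0 (pitch 60, oldest) -> assign | voices=[77 74 70]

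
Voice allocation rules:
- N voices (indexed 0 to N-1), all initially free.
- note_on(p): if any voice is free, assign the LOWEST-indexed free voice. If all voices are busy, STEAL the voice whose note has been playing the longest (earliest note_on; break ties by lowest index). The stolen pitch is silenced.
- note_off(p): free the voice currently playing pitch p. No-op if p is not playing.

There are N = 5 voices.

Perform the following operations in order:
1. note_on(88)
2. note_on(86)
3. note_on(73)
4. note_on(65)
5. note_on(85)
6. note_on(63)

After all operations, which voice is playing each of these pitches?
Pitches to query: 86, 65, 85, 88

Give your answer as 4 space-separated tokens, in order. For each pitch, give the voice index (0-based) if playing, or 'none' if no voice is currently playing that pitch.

Op 1: note_on(88): voice 0 is free -> assigned | voices=[88 - - - -]
Op 2: note_on(86): voice 1 is free -> assigned | voices=[88 86 - - -]
Op 3: note_on(73): voice 2 is free -> assigned | voices=[88 86 73 - -]
Op 4: note_on(65): voice 3 is free -> assigned | voices=[88 86 73 65 -]
Op 5: note_on(85): voice 4 is free -> assigned | voices=[88 86 73 65 85]
Op 6: note_on(63): all voices busy, STEAL voice 0 (pitch 88, oldest) -> assign | voices=[63 86 73 65 85]

Answer: 1 3 4 none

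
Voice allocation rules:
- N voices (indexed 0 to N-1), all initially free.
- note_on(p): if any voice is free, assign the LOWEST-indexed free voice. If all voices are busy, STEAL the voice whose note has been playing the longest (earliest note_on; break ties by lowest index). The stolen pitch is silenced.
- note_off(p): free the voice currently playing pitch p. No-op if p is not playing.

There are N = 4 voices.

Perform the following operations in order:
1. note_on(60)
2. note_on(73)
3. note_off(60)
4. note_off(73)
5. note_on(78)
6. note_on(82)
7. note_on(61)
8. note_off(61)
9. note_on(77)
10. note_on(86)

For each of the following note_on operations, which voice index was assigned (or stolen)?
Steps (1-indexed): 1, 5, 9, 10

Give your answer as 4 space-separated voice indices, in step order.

Answer: 0 0 2 3

Derivation:
Op 1: note_on(60): voice 0 is free -> assigned | voices=[60 - - -]
Op 2: note_on(73): voice 1 is free -> assigned | voices=[60 73 - -]
Op 3: note_off(60): free voice 0 | voices=[- 73 - -]
Op 4: note_off(73): free voice 1 | voices=[- - - -]
Op 5: note_on(78): voice 0 is free -> assigned | voices=[78 - - -]
Op 6: note_on(82): voice 1 is free -> assigned | voices=[78 82 - -]
Op 7: note_on(61): voice 2 is free -> assigned | voices=[78 82 61 -]
Op 8: note_off(61): free voice 2 | voices=[78 82 - -]
Op 9: note_on(77): voice 2 is free -> assigned | voices=[78 82 77 -]
Op 10: note_on(86): voice 3 is free -> assigned | voices=[78 82 77 86]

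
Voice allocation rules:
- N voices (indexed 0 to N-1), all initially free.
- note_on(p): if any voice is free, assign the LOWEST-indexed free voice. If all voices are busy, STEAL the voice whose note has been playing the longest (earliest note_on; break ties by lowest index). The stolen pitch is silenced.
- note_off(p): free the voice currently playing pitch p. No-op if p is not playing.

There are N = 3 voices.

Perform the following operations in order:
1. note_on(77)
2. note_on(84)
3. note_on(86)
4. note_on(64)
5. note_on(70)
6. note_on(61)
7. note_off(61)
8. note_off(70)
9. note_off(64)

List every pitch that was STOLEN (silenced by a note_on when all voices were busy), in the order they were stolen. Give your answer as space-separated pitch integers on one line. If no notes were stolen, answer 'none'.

Op 1: note_on(77): voice 0 is free -> assigned | voices=[77 - -]
Op 2: note_on(84): voice 1 is free -> assigned | voices=[77 84 -]
Op 3: note_on(86): voice 2 is free -> assigned | voices=[77 84 86]
Op 4: note_on(64): all voices busy, STEAL voice 0 (pitch 77, oldest) -> assign | voices=[64 84 86]
Op 5: note_on(70): all voices busy, STEAL voice 1 (pitch 84, oldest) -> assign | voices=[64 70 86]
Op 6: note_on(61): all voices busy, STEAL voice 2 (pitch 86, oldest) -> assign | voices=[64 70 61]
Op 7: note_off(61): free voice 2 | voices=[64 70 -]
Op 8: note_off(70): free voice 1 | voices=[64 - -]
Op 9: note_off(64): free voice 0 | voices=[- - -]

Answer: 77 84 86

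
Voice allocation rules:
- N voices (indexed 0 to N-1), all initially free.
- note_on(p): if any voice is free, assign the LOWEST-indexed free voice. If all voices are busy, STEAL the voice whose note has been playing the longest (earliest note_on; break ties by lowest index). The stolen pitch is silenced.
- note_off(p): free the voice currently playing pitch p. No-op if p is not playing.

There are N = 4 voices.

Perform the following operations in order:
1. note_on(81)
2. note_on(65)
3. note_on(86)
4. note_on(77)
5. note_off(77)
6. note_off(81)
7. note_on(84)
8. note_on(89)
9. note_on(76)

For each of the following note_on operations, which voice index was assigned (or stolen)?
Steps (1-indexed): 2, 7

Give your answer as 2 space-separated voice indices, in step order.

Answer: 1 0

Derivation:
Op 1: note_on(81): voice 0 is free -> assigned | voices=[81 - - -]
Op 2: note_on(65): voice 1 is free -> assigned | voices=[81 65 - -]
Op 3: note_on(86): voice 2 is free -> assigned | voices=[81 65 86 -]
Op 4: note_on(77): voice 3 is free -> assigned | voices=[81 65 86 77]
Op 5: note_off(77): free voice 3 | voices=[81 65 86 -]
Op 6: note_off(81): free voice 0 | voices=[- 65 86 -]
Op 7: note_on(84): voice 0 is free -> assigned | voices=[84 65 86 -]
Op 8: note_on(89): voice 3 is free -> assigned | voices=[84 65 86 89]
Op 9: note_on(76): all voices busy, STEAL voice 1 (pitch 65, oldest) -> assign | voices=[84 76 86 89]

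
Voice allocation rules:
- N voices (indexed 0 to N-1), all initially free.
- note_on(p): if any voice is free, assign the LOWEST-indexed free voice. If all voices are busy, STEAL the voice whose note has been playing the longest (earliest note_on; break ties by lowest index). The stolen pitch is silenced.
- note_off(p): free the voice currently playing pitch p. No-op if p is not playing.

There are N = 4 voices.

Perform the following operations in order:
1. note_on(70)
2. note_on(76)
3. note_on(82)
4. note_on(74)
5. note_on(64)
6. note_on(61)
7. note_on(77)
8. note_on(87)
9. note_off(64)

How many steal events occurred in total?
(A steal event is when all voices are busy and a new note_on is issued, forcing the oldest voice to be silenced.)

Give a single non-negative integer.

Op 1: note_on(70): voice 0 is free -> assigned | voices=[70 - - -]
Op 2: note_on(76): voice 1 is free -> assigned | voices=[70 76 - -]
Op 3: note_on(82): voice 2 is free -> assigned | voices=[70 76 82 -]
Op 4: note_on(74): voice 3 is free -> assigned | voices=[70 76 82 74]
Op 5: note_on(64): all voices busy, STEAL voice 0 (pitch 70, oldest) -> assign | voices=[64 76 82 74]
Op 6: note_on(61): all voices busy, STEAL voice 1 (pitch 76, oldest) -> assign | voices=[64 61 82 74]
Op 7: note_on(77): all voices busy, STEAL voice 2 (pitch 82, oldest) -> assign | voices=[64 61 77 74]
Op 8: note_on(87): all voices busy, STEAL voice 3 (pitch 74, oldest) -> assign | voices=[64 61 77 87]
Op 9: note_off(64): free voice 0 | voices=[- 61 77 87]

Answer: 4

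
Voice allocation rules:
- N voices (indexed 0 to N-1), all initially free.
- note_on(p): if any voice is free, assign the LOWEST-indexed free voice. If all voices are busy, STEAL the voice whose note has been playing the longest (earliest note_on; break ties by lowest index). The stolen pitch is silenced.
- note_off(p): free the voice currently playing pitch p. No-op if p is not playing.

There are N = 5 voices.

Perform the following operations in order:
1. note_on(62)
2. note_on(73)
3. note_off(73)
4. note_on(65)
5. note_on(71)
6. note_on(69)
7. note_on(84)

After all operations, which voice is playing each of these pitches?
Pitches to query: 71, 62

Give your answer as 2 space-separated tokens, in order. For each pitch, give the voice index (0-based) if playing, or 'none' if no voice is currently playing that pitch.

Op 1: note_on(62): voice 0 is free -> assigned | voices=[62 - - - -]
Op 2: note_on(73): voice 1 is free -> assigned | voices=[62 73 - - -]
Op 3: note_off(73): free voice 1 | voices=[62 - - - -]
Op 4: note_on(65): voice 1 is free -> assigned | voices=[62 65 - - -]
Op 5: note_on(71): voice 2 is free -> assigned | voices=[62 65 71 - -]
Op 6: note_on(69): voice 3 is free -> assigned | voices=[62 65 71 69 -]
Op 7: note_on(84): voice 4 is free -> assigned | voices=[62 65 71 69 84]

Answer: 2 0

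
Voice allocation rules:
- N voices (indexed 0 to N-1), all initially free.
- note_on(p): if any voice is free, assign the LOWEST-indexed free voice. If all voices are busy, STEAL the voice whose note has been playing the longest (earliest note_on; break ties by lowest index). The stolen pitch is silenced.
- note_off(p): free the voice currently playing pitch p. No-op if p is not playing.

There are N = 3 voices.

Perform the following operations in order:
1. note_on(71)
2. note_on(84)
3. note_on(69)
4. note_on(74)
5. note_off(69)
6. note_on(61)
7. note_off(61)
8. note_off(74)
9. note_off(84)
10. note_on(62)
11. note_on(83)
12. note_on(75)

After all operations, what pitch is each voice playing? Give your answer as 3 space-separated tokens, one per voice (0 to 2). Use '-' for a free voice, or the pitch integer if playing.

Op 1: note_on(71): voice 0 is free -> assigned | voices=[71 - -]
Op 2: note_on(84): voice 1 is free -> assigned | voices=[71 84 -]
Op 3: note_on(69): voice 2 is free -> assigned | voices=[71 84 69]
Op 4: note_on(74): all voices busy, STEAL voice 0 (pitch 71, oldest) -> assign | voices=[74 84 69]
Op 5: note_off(69): free voice 2 | voices=[74 84 -]
Op 6: note_on(61): voice 2 is free -> assigned | voices=[74 84 61]
Op 7: note_off(61): free voice 2 | voices=[74 84 -]
Op 8: note_off(74): free voice 0 | voices=[- 84 -]
Op 9: note_off(84): free voice 1 | voices=[- - -]
Op 10: note_on(62): voice 0 is free -> assigned | voices=[62 - -]
Op 11: note_on(83): voice 1 is free -> assigned | voices=[62 83 -]
Op 12: note_on(75): voice 2 is free -> assigned | voices=[62 83 75]

Answer: 62 83 75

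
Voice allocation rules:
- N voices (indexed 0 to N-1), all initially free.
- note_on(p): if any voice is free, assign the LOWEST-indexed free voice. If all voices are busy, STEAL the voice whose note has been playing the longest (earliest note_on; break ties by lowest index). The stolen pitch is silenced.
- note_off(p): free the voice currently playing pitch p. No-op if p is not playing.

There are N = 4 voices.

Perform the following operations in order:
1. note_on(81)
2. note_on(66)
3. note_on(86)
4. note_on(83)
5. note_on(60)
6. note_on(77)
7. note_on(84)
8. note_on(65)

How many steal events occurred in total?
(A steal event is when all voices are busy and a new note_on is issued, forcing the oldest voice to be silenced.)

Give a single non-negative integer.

Op 1: note_on(81): voice 0 is free -> assigned | voices=[81 - - -]
Op 2: note_on(66): voice 1 is free -> assigned | voices=[81 66 - -]
Op 3: note_on(86): voice 2 is free -> assigned | voices=[81 66 86 -]
Op 4: note_on(83): voice 3 is free -> assigned | voices=[81 66 86 83]
Op 5: note_on(60): all voices busy, STEAL voice 0 (pitch 81, oldest) -> assign | voices=[60 66 86 83]
Op 6: note_on(77): all voices busy, STEAL voice 1 (pitch 66, oldest) -> assign | voices=[60 77 86 83]
Op 7: note_on(84): all voices busy, STEAL voice 2 (pitch 86, oldest) -> assign | voices=[60 77 84 83]
Op 8: note_on(65): all voices busy, STEAL voice 3 (pitch 83, oldest) -> assign | voices=[60 77 84 65]

Answer: 4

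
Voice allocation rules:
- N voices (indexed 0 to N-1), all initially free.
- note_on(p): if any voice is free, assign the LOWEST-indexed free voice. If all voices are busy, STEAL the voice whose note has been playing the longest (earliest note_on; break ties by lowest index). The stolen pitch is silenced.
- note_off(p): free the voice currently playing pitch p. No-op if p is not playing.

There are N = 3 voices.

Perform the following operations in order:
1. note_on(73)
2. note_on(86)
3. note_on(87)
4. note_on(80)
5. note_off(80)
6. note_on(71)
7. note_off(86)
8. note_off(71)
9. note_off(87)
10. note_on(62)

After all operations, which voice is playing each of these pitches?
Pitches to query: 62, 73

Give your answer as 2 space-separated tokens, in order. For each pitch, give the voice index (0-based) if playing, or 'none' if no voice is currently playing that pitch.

Answer: 0 none

Derivation:
Op 1: note_on(73): voice 0 is free -> assigned | voices=[73 - -]
Op 2: note_on(86): voice 1 is free -> assigned | voices=[73 86 -]
Op 3: note_on(87): voice 2 is free -> assigned | voices=[73 86 87]
Op 4: note_on(80): all voices busy, STEAL voice 0 (pitch 73, oldest) -> assign | voices=[80 86 87]
Op 5: note_off(80): free voice 0 | voices=[- 86 87]
Op 6: note_on(71): voice 0 is free -> assigned | voices=[71 86 87]
Op 7: note_off(86): free voice 1 | voices=[71 - 87]
Op 8: note_off(71): free voice 0 | voices=[- - 87]
Op 9: note_off(87): free voice 2 | voices=[- - -]
Op 10: note_on(62): voice 0 is free -> assigned | voices=[62 - -]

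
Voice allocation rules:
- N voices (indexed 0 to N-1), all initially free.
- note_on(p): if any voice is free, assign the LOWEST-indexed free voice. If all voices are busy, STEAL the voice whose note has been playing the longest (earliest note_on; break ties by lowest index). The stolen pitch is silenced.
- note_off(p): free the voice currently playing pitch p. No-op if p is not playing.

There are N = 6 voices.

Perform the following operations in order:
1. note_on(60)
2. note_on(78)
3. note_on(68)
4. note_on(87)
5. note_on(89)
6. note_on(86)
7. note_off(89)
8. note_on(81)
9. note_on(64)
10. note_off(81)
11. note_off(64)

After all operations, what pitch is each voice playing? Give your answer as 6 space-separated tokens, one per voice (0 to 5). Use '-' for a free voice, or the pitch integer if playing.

Answer: - 78 68 87 - 86

Derivation:
Op 1: note_on(60): voice 0 is free -> assigned | voices=[60 - - - - -]
Op 2: note_on(78): voice 1 is free -> assigned | voices=[60 78 - - - -]
Op 3: note_on(68): voice 2 is free -> assigned | voices=[60 78 68 - - -]
Op 4: note_on(87): voice 3 is free -> assigned | voices=[60 78 68 87 - -]
Op 5: note_on(89): voice 4 is free -> assigned | voices=[60 78 68 87 89 -]
Op 6: note_on(86): voice 5 is free -> assigned | voices=[60 78 68 87 89 86]
Op 7: note_off(89): free voice 4 | voices=[60 78 68 87 - 86]
Op 8: note_on(81): voice 4 is free -> assigned | voices=[60 78 68 87 81 86]
Op 9: note_on(64): all voices busy, STEAL voice 0 (pitch 60, oldest) -> assign | voices=[64 78 68 87 81 86]
Op 10: note_off(81): free voice 4 | voices=[64 78 68 87 - 86]
Op 11: note_off(64): free voice 0 | voices=[- 78 68 87 - 86]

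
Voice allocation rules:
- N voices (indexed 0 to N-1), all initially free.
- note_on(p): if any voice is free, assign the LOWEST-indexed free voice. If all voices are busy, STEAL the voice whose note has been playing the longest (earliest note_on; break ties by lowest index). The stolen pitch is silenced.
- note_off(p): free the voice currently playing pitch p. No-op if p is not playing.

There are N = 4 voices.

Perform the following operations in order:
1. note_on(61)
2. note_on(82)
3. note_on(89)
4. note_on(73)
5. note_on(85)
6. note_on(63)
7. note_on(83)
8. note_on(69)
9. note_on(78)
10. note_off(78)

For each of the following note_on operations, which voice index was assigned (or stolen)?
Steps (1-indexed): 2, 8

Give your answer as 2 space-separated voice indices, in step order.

Answer: 1 3

Derivation:
Op 1: note_on(61): voice 0 is free -> assigned | voices=[61 - - -]
Op 2: note_on(82): voice 1 is free -> assigned | voices=[61 82 - -]
Op 3: note_on(89): voice 2 is free -> assigned | voices=[61 82 89 -]
Op 4: note_on(73): voice 3 is free -> assigned | voices=[61 82 89 73]
Op 5: note_on(85): all voices busy, STEAL voice 0 (pitch 61, oldest) -> assign | voices=[85 82 89 73]
Op 6: note_on(63): all voices busy, STEAL voice 1 (pitch 82, oldest) -> assign | voices=[85 63 89 73]
Op 7: note_on(83): all voices busy, STEAL voice 2 (pitch 89, oldest) -> assign | voices=[85 63 83 73]
Op 8: note_on(69): all voices busy, STEAL voice 3 (pitch 73, oldest) -> assign | voices=[85 63 83 69]
Op 9: note_on(78): all voices busy, STEAL voice 0 (pitch 85, oldest) -> assign | voices=[78 63 83 69]
Op 10: note_off(78): free voice 0 | voices=[- 63 83 69]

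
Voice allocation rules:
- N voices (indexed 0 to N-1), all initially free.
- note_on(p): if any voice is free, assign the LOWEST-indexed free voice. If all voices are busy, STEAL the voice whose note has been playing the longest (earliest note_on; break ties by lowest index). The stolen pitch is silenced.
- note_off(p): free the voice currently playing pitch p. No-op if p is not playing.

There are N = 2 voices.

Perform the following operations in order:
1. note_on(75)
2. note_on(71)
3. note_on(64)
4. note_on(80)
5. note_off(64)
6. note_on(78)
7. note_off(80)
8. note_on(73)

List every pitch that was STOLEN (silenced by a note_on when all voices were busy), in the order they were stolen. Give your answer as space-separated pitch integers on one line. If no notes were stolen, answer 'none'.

Answer: 75 71

Derivation:
Op 1: note_on(75): voice 0 is free -> assigned | voices=[75 -]
Op 2: note_on(71): voice 1 is free -> assigned | voices=[75 71]
Op 3: note_on(64): all voices busy, STEAL voice 0 (pitch 75, oldest) -> assign | voices=[64 71]
Op 4: note_on(80): all voices busy, STEAL voice 1 (pitch 71, oldest) -> assign | voices=[64 80]
Op 5: note_off(64): free voice 0 | voices=[- 80]
Op 6: note_on(78): voice 0 is free -> assigned | voices=[78 80]
Op 7: note_off(80): free voice 1 | voices=[78 -]
Op 8: note_on(73): voice 1 is free -> assigned | voices=[78 73]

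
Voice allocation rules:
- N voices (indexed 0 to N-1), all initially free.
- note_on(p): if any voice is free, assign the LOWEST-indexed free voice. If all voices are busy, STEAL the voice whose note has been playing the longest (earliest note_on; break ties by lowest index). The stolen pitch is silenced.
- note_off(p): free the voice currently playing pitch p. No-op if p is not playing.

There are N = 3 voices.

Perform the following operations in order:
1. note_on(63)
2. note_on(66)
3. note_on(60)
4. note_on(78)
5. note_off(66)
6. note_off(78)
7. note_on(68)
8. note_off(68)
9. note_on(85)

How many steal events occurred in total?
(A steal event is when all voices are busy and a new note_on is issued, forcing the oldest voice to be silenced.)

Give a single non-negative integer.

Op 1: note_on(63): voice 0 is free -> assigned | voices=[63 - -]
Op 2: note_on(66): voice 1 is free -> assigned | voices=[63 66 -]
Op 3: note_on(60): voice 2 is free -> assigned | voices=[63 66 60]
Op 4: note_on(78): all voices busy, STEAL voice 0 (pitch 63, oldest) -> assign | voices=[78 66 60]
Op 5: note_off(66): free voice 1 | voices=[78 - 60]
Op 6: note_off(78): free voice 0 | voices=[- - 60]
Op 7: note_on(68): voice 0 is free -> assigned | voices=[68 - 60]
Op 8: note_off(68): free voice 0 | voices=[- - 60]
Op 9: note_on(85): voice 0 is free -> assigned | voices=[85 - 60]

Answer: 1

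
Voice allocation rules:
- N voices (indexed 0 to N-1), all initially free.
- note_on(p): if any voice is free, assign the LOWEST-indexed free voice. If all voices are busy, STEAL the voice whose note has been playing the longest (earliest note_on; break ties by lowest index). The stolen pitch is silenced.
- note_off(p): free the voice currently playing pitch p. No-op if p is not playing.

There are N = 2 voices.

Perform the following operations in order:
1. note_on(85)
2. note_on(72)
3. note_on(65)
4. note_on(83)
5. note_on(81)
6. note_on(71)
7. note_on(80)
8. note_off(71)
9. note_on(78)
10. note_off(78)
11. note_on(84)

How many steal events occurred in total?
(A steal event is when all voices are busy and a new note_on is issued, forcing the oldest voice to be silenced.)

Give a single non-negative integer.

Answer: 5

Derivation:
Op 1: note_on(85): voice 0 is free -> assigned | voices=[85 -]
Op 2: note_on(72): voice 1 is free -> assigned | voices=[85 72]
Op 3: note_on(65): all voices busy, STEAL voice 0 (pitch 85, oldest) -> assign | voices=[65 72]
Op 4: note_on(83): all voices busy, STEAL voice 1 (pitch 72, oldest) -> assign | voices=[65 83]
Op 5: note_on(81): all voices busy, STEAL voice 0 (pitch 65, oldest) -> assign | voices=[81 83]
Op 6: note_on(71): all voices busy, STEAL voice 1 (pitch 83, oldest) -> assign | voices=[81 71]
Op 7: note_on(80): all voices busy, STEAL voice 0 (pitch 81, oldest) -> assign | voices=[80 71]
Op 8: note_off(71): free voice 1 | voices=[80 -]
Op 9: note_on(78): voice 1 is free -> assigned | voices=[80 78]
Op 10: note_off(78): free voice 1 | voices=[80 -]
Op 11: note_on(84): voice 1 is free -> assigned | voices=[80 84]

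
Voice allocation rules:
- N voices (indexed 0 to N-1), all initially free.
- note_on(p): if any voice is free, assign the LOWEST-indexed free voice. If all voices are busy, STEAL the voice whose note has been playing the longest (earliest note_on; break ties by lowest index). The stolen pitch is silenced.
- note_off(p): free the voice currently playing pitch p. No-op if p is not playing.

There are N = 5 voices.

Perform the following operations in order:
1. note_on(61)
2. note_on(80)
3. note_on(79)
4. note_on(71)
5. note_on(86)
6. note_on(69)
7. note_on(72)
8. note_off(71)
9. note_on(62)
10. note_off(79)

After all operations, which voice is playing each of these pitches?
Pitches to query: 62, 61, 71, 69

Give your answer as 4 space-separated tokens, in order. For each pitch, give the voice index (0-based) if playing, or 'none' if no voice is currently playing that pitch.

Op 1: note_on(61): voice 0 is free -> assigned | voices=[61 - - - -]
Op 2: note_on(80): voice 1 is free -> assigned | voices=[61 80 - - -]
Op 3: note_on(79): voice 2 is free -> assigned | voices=[61 80 79 - -]
Op 4: note_on(71): voice 3 is free -> assigned | voices=[61 80 79 71 -]
Op 5: note_on(86): voice 4 is free -> assigned | voices=[61 80 79 71 86]
Op 6: note_on(69): all voices busy, STEAL voice 0 (pitch 61, oldest) -> assign | voices=[69 80 79 71 86]
Op 7: note_on(72): all voices busy, STEAL voice 1 (pitch 80, oldest) -> assign | voices=[69 72 79 71 86]
Op 8: note_off(71): free voice 3 | voices=[69 72 79 - 86]
Op 9: note_on(62): voice 3 is free -> assigned | voices=[69 72 79 62 86]
Op 10: note_off(79): free voice 2 | voices=[69 72 - 62 86]

Answer: 3 none none 0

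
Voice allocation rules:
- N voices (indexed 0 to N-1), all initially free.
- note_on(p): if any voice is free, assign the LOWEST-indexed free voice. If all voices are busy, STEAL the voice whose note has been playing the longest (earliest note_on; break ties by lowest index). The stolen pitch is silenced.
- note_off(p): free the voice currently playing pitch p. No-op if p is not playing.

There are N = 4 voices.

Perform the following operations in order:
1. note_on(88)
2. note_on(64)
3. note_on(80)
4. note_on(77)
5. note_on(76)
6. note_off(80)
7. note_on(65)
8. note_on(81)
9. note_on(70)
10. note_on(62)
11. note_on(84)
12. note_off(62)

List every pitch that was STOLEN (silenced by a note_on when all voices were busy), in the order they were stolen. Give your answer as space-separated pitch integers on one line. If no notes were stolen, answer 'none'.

Answer: 88 64 77 76 65

Derivation:
Op 1: note_on(88): voice 0 is free -> assigned | voices=[88 - - -]
Op 2: note_on(64): voice 1 is free -> assigned | voices=[88 64 - -]
Op 3: note_on(80): voice 2 is free -> assigned | voices=[88 64 80 -]
Op 4: note_on(77): voice 3 is free -> assigned | voices=[88 64 80 77]
Op 5: note_on(76): all voices busy, STEAL voice 0 (pitch 88, oldest) -> assign | voices=[76 64 80 77]
Op 6: note_off(80): free voice 2 | voices=[76 64 - 77]
Op 7: note_on(65): voice 2 is free -> assigned | voices=[76 64 65 77]
Op 8: note_on(81): all voices busy, STEAL voice 1 (pitch 64, oldest) -> assign | voices=[76 81 65 77]
Op 9: note_on(70): all voices busy, STEAL voice 3 (pitch 77, oldest) -> assign | voices=[76 81 65 70]
Op 10: note_on(62): all voices busy, STEAL voice 0 (pitch 76, oldest) -> assign | voices=[62 81 65 70]
Op 11: note_on(84): all voices busy, STEAL voice 2 (pitch 65, oldest) -> assign | voices=[62 81 84 70]
Op 12: note_off(62): free voice 0 | voices=[- 81 84 70]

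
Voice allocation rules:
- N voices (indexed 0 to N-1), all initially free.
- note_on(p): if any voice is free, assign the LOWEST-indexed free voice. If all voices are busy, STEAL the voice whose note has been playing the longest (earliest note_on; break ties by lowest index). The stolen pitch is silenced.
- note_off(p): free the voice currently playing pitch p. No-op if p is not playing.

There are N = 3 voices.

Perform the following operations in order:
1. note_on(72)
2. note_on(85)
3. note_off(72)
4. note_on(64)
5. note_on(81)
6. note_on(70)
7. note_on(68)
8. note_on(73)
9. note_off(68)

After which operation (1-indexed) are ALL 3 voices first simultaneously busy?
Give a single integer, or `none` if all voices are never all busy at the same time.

Answer: 5

Derivation:
Op 1: note_on(72): voice 0 is free -> assigned | voices=[72 - -]
Op 2: note_on(85): voice 1 is free -> assigned | voices=[72 85 -]
Op 3: note_off(72): free voice 0 | voices=[- 85 -]
Op 4: note_on(64): voice 0 is free -> assigned | voices=[64 85 -]
Op 5: note_on(81): voice 2 is free -> assigned | voices=[64 85 81]
Op 6: note_on(70): all voices busy, STEAL voice 1 (pitch 85, oldest) -> assign | voices=[64 70 81]
Op 7: note_on(68): all voices busy, STEAL voice 0 (pitch 64, oldest) -> assign | voices=[68 70 81]
Op 8: note_on(73): all voices busy, STEAL voice 2 (pitch 81, oldest) -> assign | voices=[68 70 73]
Op 9: note_off(68): free voice 0 | voices=[- 70 73]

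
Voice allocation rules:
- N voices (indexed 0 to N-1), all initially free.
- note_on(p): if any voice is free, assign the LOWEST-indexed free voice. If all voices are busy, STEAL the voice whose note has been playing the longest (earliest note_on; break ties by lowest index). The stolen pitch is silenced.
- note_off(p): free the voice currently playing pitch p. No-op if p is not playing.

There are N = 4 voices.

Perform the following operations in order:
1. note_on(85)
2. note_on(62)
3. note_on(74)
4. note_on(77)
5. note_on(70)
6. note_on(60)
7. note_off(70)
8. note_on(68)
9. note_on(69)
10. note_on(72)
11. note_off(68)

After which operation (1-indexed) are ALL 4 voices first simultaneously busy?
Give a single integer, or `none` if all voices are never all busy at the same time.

Op 1: note_on(85): voice 0 is free -> assigned | voices=[85 - - -]
Op 2: note_on(62): voice 1 is free -> assigned | voices=[85 62 - -]
Op 3: note_on(74): voice 2 is free -> assigned | voices=[85 62 74 -]
Op 4: note_on(77): voice 3 is free -> assigned | voices=[85 62 74 77]
Op 5: note_on(70): all voices busy, STEAL voice 0 (pitch 85, oldest) -> assign | voices=[70 62 74 77]
Op 6: note_on(60): all voices busy, STEAL voice 1 (pitch 62, oldest) -> assign | voices=[70 60 74 77]
Op 7: note_off(70): free voice 0 | voices=[- 60 74 77]
Op 8: note_on(68): voice 0 is free -> assigned | voices=[68 60 74 77]
Op 9: note_on(69): all voices busy, STEAL voice 2 (pitch 74, oldest) -> assign | voices=[68 60 69 77]
Op 10: note_on(72): all voices busy, STEAL voice 3 (pitch 77, oldest) -> assign | voices=[68 60 69 72]
Op 11: note_off(68): free voice 0 | voices=[- 60 69 72]

Answer: 4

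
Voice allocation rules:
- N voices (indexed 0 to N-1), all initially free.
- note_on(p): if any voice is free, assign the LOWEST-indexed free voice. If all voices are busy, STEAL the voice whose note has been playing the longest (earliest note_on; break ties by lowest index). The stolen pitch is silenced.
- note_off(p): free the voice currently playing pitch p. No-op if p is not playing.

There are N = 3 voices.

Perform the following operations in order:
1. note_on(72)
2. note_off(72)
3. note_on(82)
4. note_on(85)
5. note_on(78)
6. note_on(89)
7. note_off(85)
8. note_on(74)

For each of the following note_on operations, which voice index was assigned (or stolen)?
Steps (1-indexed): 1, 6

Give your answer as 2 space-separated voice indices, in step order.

Op 1: note_on(72): voice 0 is free -> assigned | voices=[72 - -]
Op 2: note_off(72): free voice 0 | voices=[- - -]
Op 3: note_on(82): voice 0 is free -> assigned | voices=[82 - -]
Op 4: note_on(85): voice 1 is free -> assigned | voices=[82 85 -]
Op 5: note_on(78): voice 2 is free -> assigned | voices=[82 85 78]
Op 6: note_on(89): all voices busy, STEAL voice 0 (pitch 82, oldest) -> assign | voices=[89 85 78]
Op 7: note_off(85): free voice 1 | voices=[89 - 78]
Op 8: note_on(74): voice 1 is free -> assigned | voices=[89 74 78]

Answer: 0 0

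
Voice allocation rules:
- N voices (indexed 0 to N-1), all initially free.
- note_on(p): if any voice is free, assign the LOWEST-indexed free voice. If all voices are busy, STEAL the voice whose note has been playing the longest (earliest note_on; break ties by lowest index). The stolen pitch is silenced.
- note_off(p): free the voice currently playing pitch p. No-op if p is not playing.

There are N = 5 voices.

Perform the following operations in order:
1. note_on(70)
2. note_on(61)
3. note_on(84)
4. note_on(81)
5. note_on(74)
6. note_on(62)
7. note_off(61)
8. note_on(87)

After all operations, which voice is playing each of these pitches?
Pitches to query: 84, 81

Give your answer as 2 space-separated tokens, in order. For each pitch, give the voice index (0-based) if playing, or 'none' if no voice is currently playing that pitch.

Answer: 2 3

Derivation:
Op 1: note_on(70): voice 0 is free -> assigned | voices=[70 - - - -]
Op 2: note_on(61): voice 1 is free -> assigned | voices=[70 61 - - -]
Op 3: note_on(84): voice 2 is free -> assigned | voices=[70 61 84 - -]
Op 4: note_on(81): voice 3 is free -> assigned | voices=[70 61 84 81 -]
Op 5: note_on(74): voice 4 is free -> assigned | voices=[70 61 84 81 74]
Op 6: note_on(62): all voices busy, STEAL voice 0 (pitch 70, oldest) -> assign | voices=[62 61 84 81 74]
Op 7: note_off(61): free voice 1 | voices=[62 - 84 81 74]
Op 8: note_on(87): voice 1 is free -> assigned | voices=[62 87 84 81 74]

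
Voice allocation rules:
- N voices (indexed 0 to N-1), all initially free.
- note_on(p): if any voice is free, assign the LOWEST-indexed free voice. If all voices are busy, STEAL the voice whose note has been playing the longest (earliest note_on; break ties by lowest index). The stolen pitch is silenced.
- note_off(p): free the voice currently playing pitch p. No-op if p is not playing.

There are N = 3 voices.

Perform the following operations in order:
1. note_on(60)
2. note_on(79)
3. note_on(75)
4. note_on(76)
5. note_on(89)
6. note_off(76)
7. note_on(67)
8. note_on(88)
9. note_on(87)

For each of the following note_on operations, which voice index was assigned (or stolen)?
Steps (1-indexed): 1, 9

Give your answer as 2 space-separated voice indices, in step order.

Answer: 0 1

Derivation:
Op 1: note_on(60): voice 0 is free -> assigned | voices=[60 - -]
Op 2: note_on(79): voice 1 is free -> assigned | voices=[60 79 -]
Op 3: note_on(75): voice 2 is free -> assigned | voices=[60 79 75]
Op 4: note_on(76): all voices busy, STEAL voice 0 (pitch 60, oldest) -> assign | voices=[76 79 75]
Op 5: note_on(89): all voices busy, STEAL voice 1 (pitch 79, oldest) -> assign | voices=[76 89 75]
Op 6: note_off(76): free voice 0 | voices=[- 89 75]
Op 7: note_on(67): voice 0 is free -> assigned | voices=[67 89 75]
Op 8: note_on(88): all voices busy, STEAL voice 2 (pitch 75, oldest) -> assign | voices=[67 89 88]
Op 9: note_on(87): all voices busy, STEAL voice 1 (pitch 89, oldest) -> assign | voices=[67 87 88]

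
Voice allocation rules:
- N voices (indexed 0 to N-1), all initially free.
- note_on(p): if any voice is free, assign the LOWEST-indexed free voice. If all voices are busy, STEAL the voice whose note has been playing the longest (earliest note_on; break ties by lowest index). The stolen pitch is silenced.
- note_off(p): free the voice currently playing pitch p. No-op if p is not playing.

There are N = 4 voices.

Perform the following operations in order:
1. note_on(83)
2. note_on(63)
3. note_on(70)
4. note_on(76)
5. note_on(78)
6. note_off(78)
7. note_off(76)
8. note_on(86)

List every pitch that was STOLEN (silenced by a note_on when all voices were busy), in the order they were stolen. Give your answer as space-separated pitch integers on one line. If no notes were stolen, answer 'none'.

Op 1: note_on(83): voice 0 is free -> assigned | voices=[83 - - -]
Op 2: note_on(63): voice 1 is free -> assigned | voices=[83 63 - -]
Op 3: note_on(70): voice 2 is free -> assigned | voices=[83 63 70 -]
Op 4: note_on(76): voice 3 is free -> assigned | voices=[83 63 70 76]
Op 5: note_on(78): all voices busy, STEAL voice 0 (pitch 83, oldest) -> assign | voices=[78 63 70 76]
Op 6: note_off(78): free voice 0 | voices=[- 63 70 76]
Op 7: note_off(76): free voice 3 | voices=[- 63 70 -]
Op 8: note_on(86): voice 0 is free -> assigned | voices=[86 63 70 -]

Answer: 83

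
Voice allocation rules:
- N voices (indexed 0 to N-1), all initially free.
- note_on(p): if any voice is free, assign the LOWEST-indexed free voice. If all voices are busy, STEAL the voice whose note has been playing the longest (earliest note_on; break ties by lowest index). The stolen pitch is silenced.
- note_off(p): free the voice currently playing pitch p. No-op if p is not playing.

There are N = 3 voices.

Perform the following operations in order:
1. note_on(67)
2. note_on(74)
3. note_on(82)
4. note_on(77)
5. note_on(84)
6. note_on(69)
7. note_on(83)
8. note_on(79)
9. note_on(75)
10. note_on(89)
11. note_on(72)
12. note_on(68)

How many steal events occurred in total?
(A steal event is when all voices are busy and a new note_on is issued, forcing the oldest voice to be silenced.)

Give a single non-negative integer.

Answer: 9

Derivation:
Op 1: note_on(67): voice 0 is free -> assigned | voices=[67 - -]
Op 2: note_on(74): voice 1 is free -> assigned | voices=[67 74 -]
Op 3: note_on(82): voice 2 is free -> assigned | voices=[67 74 82]
Op 4: note_on(77): all voices busy, STEAL voice 0 (pitch 67, oldest) -> assign | voices=[77 74 82]
Op 5: note_on(84): all voices busy, STEAL voice 1 (pitch 74, oldest) -> assign | voices=[77 84 82]
Op 6: note_on(69): all voices busy, STEAL voice 2 (pitch 82, oldest) -> assign | voices=[77 84 69]
Op 7: note_on(83): all voices busy, STEAL voice 0 (pitch 77, oldest) -> assign | voices=[83 84 69]
Op 8: note_on(79): all voices busy, STEAL voice 1 (pitch 84, oldest) -> assign | voices=[83 79 69]
Op 9: note_on(75): all voices busy, STEAL voice 2 (pitch 69, oldest) -> assign | voices=[83 79 75]
Op 10: note_on(89): all voices busy, STEAL voice 0 (pitch 83, oldest) -> assign | voices=[89 79 75]
Op 11: note_on(72): all voices busy, STEAL voice 1 (pitch 79, oldest) -> assign | voices=[89 72 75]
Op 12: note_on(68): all voices busy, STEAL voice 2 (pitch 75, oldest) -> assign | voices=[89 72 68]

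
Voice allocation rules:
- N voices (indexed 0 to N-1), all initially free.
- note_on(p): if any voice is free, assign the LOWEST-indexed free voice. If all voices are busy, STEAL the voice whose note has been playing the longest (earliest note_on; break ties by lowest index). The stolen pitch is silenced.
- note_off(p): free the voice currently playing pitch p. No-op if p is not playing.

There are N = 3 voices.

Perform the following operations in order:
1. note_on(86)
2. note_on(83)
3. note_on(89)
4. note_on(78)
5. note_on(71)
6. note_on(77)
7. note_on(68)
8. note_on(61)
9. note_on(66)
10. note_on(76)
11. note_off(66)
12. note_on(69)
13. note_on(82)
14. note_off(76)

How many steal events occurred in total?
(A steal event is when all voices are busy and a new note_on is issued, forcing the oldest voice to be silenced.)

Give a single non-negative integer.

Op 1: note_on(86): voice 0 is free -> assigned | voices=[86 - -]
Op 2: note_on(83): voice 1 is free -> assigned | voices=[86 83 -]
Op 3: note_on(89): voice 2 is free -> assigned | voices=[86 83 89]
Op 4: note_on(78): all voices busy, STEAL voice 0 (pitch 86, oldest) -> assign | voices=[78 83 89]
Op 5: note_on(71): all voices busy, STEAL voice 1 (pitch 83, oldest) -> assign | voices=[78 71 89]
Op 6: note_on(77): all voices busy, STEAL voice 2 (pitch 89, oldest) -> assign | voices=[78 71 77]
Op 7: note_on(68): all voices busy, STEAL voice 0 (pitch 78, oldest) -> assign | voices=[68 71 77]
Op 8: note_on(61): all voices busy, STEAL voice 1 (pitch 71, oldest) -> assign | voices=[68 61 77]
Op 9: note_on(66): all voices busy, STEAL voice 2 (pitch 77, oldest) -> assign | voices=[68 61 66]
Op 10: note_on(76): all voices busy, STEAL voice 0 (pitch 68, oldest) -> assign | voices=[76 61 66]
Op 11: note_off(66): free voice 2 | voices=[76 61 -]
Op 12: note_on(69): voice 2 is free -> assigned | voices=[76 61 69]
Op 13: note_on(82): all voices busy, STEAL voice 1 (pitch 61, oldest) -> assign | voices=[76 82 69]
Op 14: note_off(76): free voice 0 | voices=[- 82 69]

Answer: 8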